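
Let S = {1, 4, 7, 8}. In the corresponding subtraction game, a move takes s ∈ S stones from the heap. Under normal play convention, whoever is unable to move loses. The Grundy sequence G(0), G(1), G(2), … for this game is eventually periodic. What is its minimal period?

25

n :  0  1  2  3  4  5  6  7  8  9 10 11 12 13 14 15 16 17 18 19 20 21 22 23 24 25 26 27 28 29 30 31 32 33 34 35 36 37 38 39 40 41 42 43 44 45 46 47 48 49 50 51
G :  0  1  0  1  2  0  1  2  3  2  3  0  1  3  0  1  0  1  2  3  2  4  3  2  3  0  1  0  1  2  0  1  2  3  2  3  0  1  3  0  1  0  1  2  3  2  4  3  2  3  0  1
G(n+25) = G(n) holds for n = 0,…,7 (a full window of length max(S) = 8), so the sequence is purely periodic with period 25.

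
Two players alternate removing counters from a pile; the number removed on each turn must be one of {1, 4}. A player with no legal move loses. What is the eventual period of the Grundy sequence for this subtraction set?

n :  0  1  2  3  4  5  6  7  8  9 10 11 12 13 14
G :  0  1  0  1  2  0  1  0  1  2  0  1  0  1  2
G(n+5) = G(n) holds for n = 0,…,3 (a full window of length max(S) = 4), so the sequence is purely periodic with period 5.

5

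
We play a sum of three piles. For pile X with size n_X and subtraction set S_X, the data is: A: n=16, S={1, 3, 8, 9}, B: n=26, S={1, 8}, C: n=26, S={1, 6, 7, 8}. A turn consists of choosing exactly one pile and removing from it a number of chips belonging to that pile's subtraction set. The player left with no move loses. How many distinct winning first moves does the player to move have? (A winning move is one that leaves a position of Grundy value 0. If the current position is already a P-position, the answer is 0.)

Pile A, S = {1, 3, 8, 9}:
G(0) = 0
G(1) = mex{0} = 1
G(2) = mex{1} = 0
G(3) = mex{0,0} = 1
G(4) = mex{1,1} = 0
G(5) = mex{0,0} = 1
G(6) = mex{1,1} = 0
G(7) = mex{0,0} = 1
G(8) = mex{1,1,0} = 2
G(9) = mex{2,0,1,0} = 3
G(10) = mex{3,1,0,1} = 2
G(11) = mex{2,2,1,0} = 3
G(12) = mex{3,3,0,1} = 2
G(13) = mex{2,2,1,0} = 3
G(14) = mex{3,3,0,1} = 2
G(15) = mex{2,2,1,0} = 3
G(16) = mex{3,3,2,1} = 0
G_A(16) = 0.
Pile B, S = {1, 8}:
n :  0  1  2  3  4  5  6  7  8  9 10 11 12 13 14 15 16 17 18 19 20 21 22 23 24 25 26
G :  0  1  0  1  0  1  0  1  2  0  1  0  1  0  1  0  1  2  0  1  0  1  0  1  0  1  2
G_B(26) = 2.
Pile C, S = {1, 6, 7, 8}:
n :  0  1  2  3  4  5  6  7  8  9 10 11 12 13 14 15 16 17 18 19 20 21 22 23 24 25 26
G :  0  1  0  1  0  1  2  3  2  3  2  3  4  0  1  0  1  0  1  2  3  2  3  2  3  4  0
G_C(26) = 0.
Combined Grundy value = 0 ⊕ 2 ⊕ 0 = 2.
A winning move leaves total XOR = 0, i.e. changes one component's Grundy value g to g ⊕ X where X is the current total.
Pile A: need g' = 0⊕2 = 2. Options: 16−1→G=3, 16−3→G=3, 16−8→G=2, 16−9→G=1. Hits: 1.
Pile B: need g' = 2⊕2 = 0. Options: 26−1→G=1, 26−8→G=0. Hits: 1.
Pile C: need g' = 0⊕2 = 2. Options: 26−1→G=4, 26−6→G=3, 26−7→G=2, 26−8→G=1. Hits: 1.

3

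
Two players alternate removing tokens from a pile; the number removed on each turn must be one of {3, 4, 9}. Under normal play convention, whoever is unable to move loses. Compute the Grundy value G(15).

0

n :  0  1  2  3  4  5  6  7  8  9 10 11 12 13 14 15
G :  0  0  0  1  1  1  2  0  0  3  1  1  2  0  0  0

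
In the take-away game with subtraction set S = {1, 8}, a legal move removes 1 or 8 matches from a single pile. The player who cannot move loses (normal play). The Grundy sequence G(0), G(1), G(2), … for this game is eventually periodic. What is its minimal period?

n :  0  1  2  3  4  5  6  7  8  9 10 11 12 13 14 15 16 17 18 19
G :  0  1  0  1  0  1  0  1  2  0  1  0  1  0  1  0  1  2  0  1
G(n+9) = G(n) holds for n = 0,…,7 (a full window of length max(S) = 8), so the sequence is purely periodic with period 9.

9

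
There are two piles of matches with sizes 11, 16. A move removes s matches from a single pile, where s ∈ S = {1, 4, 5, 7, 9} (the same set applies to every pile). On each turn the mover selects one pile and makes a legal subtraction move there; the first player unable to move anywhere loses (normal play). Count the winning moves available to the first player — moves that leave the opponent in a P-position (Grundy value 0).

All piles use S = {1, 4, 5, 7, 9}:
n :  0  1  2  3  4  5  6  7  8  9 10 11 12 13 14 15 16
G :  0  1  0  1  2  3  2  3  0  1  0  1  2  3  2  3  0
Pile A: G(11) = 1.
Pile B: G(16) = 0.
Combined Grundy value = 1 ⊕ 0 = 1.
A winning move leaves total XOR = 0, i.e. changes one component's Grundy value g to g ⊕ X where X is the current total.
Pile A: need g' = 1⊕1 = 0. Options: 11−1→G=0, 11−4→G=3, 11−5→G=2, 11−7→G=2, 11−9→G=0. Hits: 2.
Pile B: need g' = 0⊕1 = 1. Options: 16−1→G=3, 16−4→G=2, 16−5→G=1, 16−7→G=1, 16−9→G=3. Hits: 2.

4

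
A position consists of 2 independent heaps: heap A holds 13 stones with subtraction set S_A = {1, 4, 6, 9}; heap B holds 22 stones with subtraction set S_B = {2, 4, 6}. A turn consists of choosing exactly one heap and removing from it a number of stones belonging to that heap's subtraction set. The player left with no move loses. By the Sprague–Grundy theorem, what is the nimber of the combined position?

Heap A, S = {1, 4, 6, 9}:
G(0) = 0
G(1) = mex{0} = 1
G(2) = mex{1} = 0
G(3) = mex{0} = 1
G(4) = mex{1,0} = 2
G(5) = mex{2,1} = 0
G(6) = mex{0,0,0} = 1
G(7) = mex{1,1,1} = 0
G(8) = mex{0,2,0} = 1
G(9) = mex{1,0,1,0} = 2
G(10) = mex{2,1,2,1} = 0
G(11) = mex{0,0,0,0} = 1
G(12) = mex{1,1,1,1} = 0
G(13) = mex{0,2,0,2} = 1
G_A(13) = 1.
Heap B, S = {2, 4, 6}:
n :  0  1  2  3  4  5  6  7  8  9 10 11 12 13 14 15 16 17 18 19 20 21 22
G :  0  0  1  1  2  2  3  3  0  0  1  1  2  2  3  3  0  0  1  1  2  2  3
G_B(22) = 3.
Combined Grundy value = 1 ⊕ 3 = 2.

2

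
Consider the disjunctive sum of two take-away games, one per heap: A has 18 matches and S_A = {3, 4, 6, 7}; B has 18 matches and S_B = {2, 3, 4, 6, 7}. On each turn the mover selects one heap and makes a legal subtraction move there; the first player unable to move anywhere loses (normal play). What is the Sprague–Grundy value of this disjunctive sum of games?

2

Heap A, S = {3, 4, 6, 7}:
G(0) = 0
G(1) = mex{} = 0
G(2) = mex{} = 0
G(3) = mex{0} = 1
G(4) = mex{0,0} = 1
G(5) = mex{0,0} = 1
G(6) = mex{1,0,0} = 2
G(7) = mex{1,1,0,0} = 2
G(8) = mex{1,1,0,0} = 2
G(9) = mex{2,1,1,0} = 3
G(10) = mex{2,2,1,1} = 0
G(11) = mex{2,2,1,1} = 0
G(12) = mex{3,2,2,1} = 0
G(13) = mex{0,3,2,2} = 1
G(14) = mex{0,0,2,2} = 1
G(15) = mex{0,0,3,2} = 1
G(16) = mex{1,0,0,3} = 2
G(17) = mex{1,1,0,0} = 2
G(18) = mex{1,1,0,0} = 2
G_A(18) = 2.
Heap B, S = {2, 3, 4, 6, 7}:
G(0) = 0
G(1) = mex{} = 0
G(2) = mex{0} = 1
G(3) = mex{0,0} = 1
G(4) = mex{1,0,0} = 2
G(5) = mex{1,1,0} = 2
G(6) = mex{2,1,1,0} = 3
G(7) = mex{2,2,1,0,0} = 3
G(8) = mex{3,2,2,1,0} = 4
G(9) = mex{3,3,2,1,1} = 0
G(10) = mex{4,3,3,2,1} = 0
G(11) = mex{0,4,3,2,2} = 1
G(12) = mex{0,0,4,3,2} = 1
G(13) = mex{1,0,0,3,3} = 2
G(14) = mex{1,1,0,4,3} = 2
G(15) = mex{2,1,1,0,4} = 3
G(16) = mex{2,2,1,0,0} = 3
G(17) = mex{3,2,2,1,0} = 4
G(18) = mex{3,3,2,1,1} = 0
G_B(18) = 0.
Combined Grundy value = 2 ⊕ 0 = 2.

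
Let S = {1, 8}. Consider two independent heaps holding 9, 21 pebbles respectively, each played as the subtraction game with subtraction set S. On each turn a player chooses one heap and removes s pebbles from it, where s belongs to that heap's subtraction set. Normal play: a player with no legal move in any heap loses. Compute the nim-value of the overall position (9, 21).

1

All heaps use S = {1, 8}:
n :  0  1  2  3  4  5  6  7  8  9 10 11 12 13 14 15 16 17 18 19 20 21
G :  0  1  0  1  0  1  0  1  2  0  1  0  1  0  1  0  1  2  0  1  0  1
Heap A: G(9) = 0.
Heap B: G(21) = 1.
Combined Grundy value = 0 ⊕ 1 = 1.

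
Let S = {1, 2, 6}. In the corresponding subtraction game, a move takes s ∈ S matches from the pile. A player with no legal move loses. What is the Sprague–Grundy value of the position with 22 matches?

1

G(0) = 0
G(1) = mex{0} = 1
G(2) = mex{1,0} = 2
G(3) = mex{2,1} = 0
G(4) = mex{0,2} = 1
G(5) = mex{1,0} = 2
G(6) = mex{2,1,0} = 3
G(7) = mex{3,2,1} = 0
G(8) = mex{0,3,2} = 1
G(9) = mex{1,0,0} = 2
G(10) = mex{2,1,1} = 0
G(11) = mex{0,2,2} = 1
G(12) = mex{1,0,3} = 2
G(13) = mex{2,1,0} = 3
G(14) = mex{3,2,1} = 0
G(15) = mex{0,3,2} = 1
G(16) = mex{1,0,0} = 2
G(17) = mex{2,1,1} = 0
G(18) = mex{0,2,2} = 1
G(19) = mex{1,0,3} = 2
G(20) = mex{2,1,0} = 3
G(21) = mex{3,2,1} = 0
G(22) = mex{0,3,2} = 1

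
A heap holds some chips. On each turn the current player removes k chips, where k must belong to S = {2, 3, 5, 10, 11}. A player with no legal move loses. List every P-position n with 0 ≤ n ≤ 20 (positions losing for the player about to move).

0, 1, 7, 8, 14, 15

G(0) = 0
G(1) = mex{} = 0
G(2) = mex{0} = 1
G(3) = mex{0,0} = 1
G(4) = mex{1,0} = 2
G(5) = mex{1,1,0} = 2
G(6) = mex{2,1,0} = 3
G(7) = mex{2,2,1} = 0
G(8) = mex{3,2,1} = 0
G(9) = mex{0,3,2} = 1
G(10) = mex{0,0,2,0} = 1
G(11) = mex{1,0,3,0,0} = 2
G(12) = mex{1,1,0,1,0} = 2
G(13) = mex{2,1,0,1,1} = 3
G(14) = mex{2,2,1,2,1} = 0
G(15) = mex{3,2,1,2,2} = 0
G(16) = mex{0,3,2,3,2} = 1
G(17) = mex{0,0,2,0,3} = 1
G(18) = mex{1,0,3,0,0} = 2
G(19) = mex{1,1,0,1,0} = 2
G(20) = mex{2,1,0,1,1} = 3
P-positions are exactly the n with G(n) = 0.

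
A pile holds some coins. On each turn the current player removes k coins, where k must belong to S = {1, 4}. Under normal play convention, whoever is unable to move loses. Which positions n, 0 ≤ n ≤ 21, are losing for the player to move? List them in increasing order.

0, 2, 5, 7, 10, 12, 15, 17, 20

n :  0  1  2  3  4  5  6  7  8  9 10 11 12 13 14 15 16 17 18 19 20 21
G :  0  1  0  1  2  0  1  0  1  2  0  1  0  1  2  0  1  0  1  2  0  1
P-positions are exactly the n with G(n) = 0.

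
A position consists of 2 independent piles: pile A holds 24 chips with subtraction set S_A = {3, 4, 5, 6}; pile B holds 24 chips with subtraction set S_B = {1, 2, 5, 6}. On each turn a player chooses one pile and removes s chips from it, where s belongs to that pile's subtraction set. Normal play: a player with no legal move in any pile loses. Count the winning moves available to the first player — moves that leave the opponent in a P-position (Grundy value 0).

Pile A, S = {3, 4, 5, 6}:
n :  0  1  2  3  4  5  6  7  8  9 10 11 12 13 14 15 16 17 18 19 20 21 22 23 24
G :  0  0  0  1  1  1  2  2  2  0  0  0  1  1  1  2  2  2  0  0  0  1  1  1  2
G_A(24) = 2.
Pile B, S = {1, 2, 5, 6}:
G(0) = 0
G(1) = mex{0} = 1
G(2) = mex{1,0} = 2
G(3) = mex{2,1} = 0
G(4) = mex{0,2} = 1
G(5) = mex{1,0,0} = 2
G(6) = mex{2,1,1,0} = 3
G(7) = mex{3,2,2,1} = 0
G(8) = mex{0,3,0,2} = 1
G(9) = mex{1,0,1,0} = 2
G(10) = mex{2,1,2,1} = 0
G(11) = mex{0,2,3,2} = 1
G(12) = mex{1,0,0,3} = 2
G(13) = mex{2,1,1,0} = 3
G(14) = mex{3,2,2,1} = 0
G(15) = mex{0,3,0,2} = 1
G(16) = mex{1,0,1,0} = 2
G(17) = mex{2,1,2,1} = 0
G(18) = mex{0,2,3,2} = 1
G(19) = mex{1,0,0,3} = 2
G(20) = mex{2,1,1,0} = 3
G(21) = mex{3,2,2,1} = 0
G(22) = mex{0,3,0,2} = 1
G(23) = mex{1,0,1,0} = 2
G(24) = mex{2,1,2,1} = 0
G_B(24) = 0.
Combined Grundy value = 2 ⊕ 0 = 2.
A winning move leaves total XOR = 0, i.e. changes one component's Grundy value g to g ⊕ X where X is the current total.
Pile A: need g' = 2⊕2 = 0. Options: 24−3→G=1, 24−4→G=0, 24−5→G=0, 24−6→G=0. Hits: 3.
Pile B: need g' = 0⊕2 = 2. Options: 24−1→G=2, 24−2→G=1, 24−5→G=2, 24−6→G=1. Hits: 2.

5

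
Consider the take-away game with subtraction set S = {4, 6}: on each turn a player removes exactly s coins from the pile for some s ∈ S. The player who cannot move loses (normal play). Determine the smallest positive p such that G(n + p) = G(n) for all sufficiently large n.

10

n :  0  1  2  3  4  5  6  7  8  9 10 11 12 13 14 15 16 17 18 19 20 21
G :  0  0  0  0  1  1  1  1  2  2  0  0  0  0  1  1  1  1  2  2  0  0
G(n+10) = G(n) holds for n = 0,…,5 (a full window of length max(S) = 6), so the sequence is purely periodic with period 10.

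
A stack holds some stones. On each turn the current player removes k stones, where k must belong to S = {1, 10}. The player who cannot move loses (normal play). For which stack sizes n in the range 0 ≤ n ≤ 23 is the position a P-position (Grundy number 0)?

G(0) = 0
G(1) = mex{0} = 1
G(2) = mex{1} = 0
G(3) = mex{0} = 1
G(4) = mex{1} = 0
G(5) = mex{0} = 1
G(6) = mex{1} = 0
G(7) = mex{0} = 1
G(8) = mex{1} = 0
G(9) = mex{0} = 1
G(10) = mex{1,0} = 2
G(11) = mex{2,1} = 0
G(12) = mex{0,0} = 1
G(13) = mex{1,1} = 0
G(14) = mex{0,0} = 1
G(15) = mex{1,1} = 0
G(16) = mex{0,0} = 1
G(17) = mex{1,1} = 0
G(18) = mex{0,0} = 1
G(19) = mex{1,1} = 0
G(20) = mex{0,2} = 1
G(21) = mex{1,0} = 2
G(22) = mex{2,1} = 0
G(23) = mex{0,0} = 1
P-positions are exactly the n with G(n) = 0.

0, 2, 4, 6, 8, 11, 13, 15, 17, 19, 22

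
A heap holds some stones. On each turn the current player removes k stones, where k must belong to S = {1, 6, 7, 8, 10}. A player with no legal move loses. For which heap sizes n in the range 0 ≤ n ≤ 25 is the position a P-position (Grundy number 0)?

n :  0  1  2  3  4  5  6  7  8  9 10 11 12 13 14 15 16 17 18 19 20 21 22 23 24 25
G :  0  1  0  1  0  1  2  3  2  3  2  3  4  0  1  0  1  0  1  2  3  2  3  2  3  4
P-positions are exactly the n with G(n) = 0.

0, 2, 4, 13, 15, 17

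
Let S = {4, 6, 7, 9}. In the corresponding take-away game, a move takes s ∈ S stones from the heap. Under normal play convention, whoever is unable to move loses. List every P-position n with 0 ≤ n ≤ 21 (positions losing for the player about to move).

0, 1, 2, 3, 13, 14, 15, 16

n :  0  1  2  3  4  5  6  7  8  9 10 11 12 13 14 15 16 17 18 19 20 21
G :  0  0  0  0  1  1  1  1  2  2  2  2  3  0  0  0  0  1  1  1  1  2
P-positions are exactly the n with G(n) = 0.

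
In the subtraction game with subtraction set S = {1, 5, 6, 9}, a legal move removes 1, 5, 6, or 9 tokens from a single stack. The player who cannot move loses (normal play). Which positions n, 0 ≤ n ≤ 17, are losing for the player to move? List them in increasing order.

0, 2, 4, 12, 14, 16

n :  0  1  2  3  4  5  6  7  8  9 10 11 12 13 14 15 16 17
G :  0  1  0  1  0  1  2  3  2  3  2  3  0  1  0  1  0  1
P-positions are exactly the n with G(n) = 0.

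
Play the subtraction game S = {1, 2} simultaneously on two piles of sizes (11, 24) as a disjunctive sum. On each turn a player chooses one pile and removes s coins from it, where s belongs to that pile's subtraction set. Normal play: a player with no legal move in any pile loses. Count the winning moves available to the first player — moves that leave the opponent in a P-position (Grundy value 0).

2

All piles use S = {1, 2}:
G(0) = 0
G(1) = mex{0} = 1
G(2) = mex{1,0} = 2
G(3) = mex{2,1} = 0
G(4) = mex{0,2} = 1
G(5) = mex{1,0} = 2
G(6) = mex{2,1} = 0
G(7) = mex{0,2} = 1
G(8) = mex{1,0} = 2
G(9) = mex{2,1} = 0
G(10) = mex{0,2} = 1
G(11) = mex{1,0} = 2
G(12) = mex{2,1} = 0
G(13) = mex{0,2} = 1
G(14) = mex{1,0} = 2
G(15) = mex{2,1} = 0
G(16) = mex{0,2} = 1
G(17) = mex{1,0} = 2
G(18) = mex{2,1} = 0
G(19) = mex{0,2} = 1
G(20) = mex{1,0} = 2
G(21) = mex{2,1} = 0
G(22) = mex{0,2} = 1
G(23) = mex{1,0} = 2
G(24) = mex{2,1} = 0
Pile A: G(11) = 2.
Pile B: G(24) = 0.
Combined Grundy value = 2 ⊕ 0 = 2.
A winning move leaves total XOR = 0, i.e. changes one component's Grundy value g to g ⊕ X where X is the current total.
Pile A: need g' = 2⊕2 = 0. Options: 11−1→G=1, 11−2→G=0. Hits: 1.
Pile B: need g' = 0⊕2 = 2. Options: 24−1→G=2, 24−2→G=1. Hits: 1.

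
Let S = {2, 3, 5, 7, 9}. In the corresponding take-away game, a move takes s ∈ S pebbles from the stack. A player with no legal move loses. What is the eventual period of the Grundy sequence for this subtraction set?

11

G(0) = 0
G(1) = mex{} = 0
G(2) = mex{0} = 1
G(3) = mex{0,0} = 1
G(4) = mex{1,0} = 2
G(5) = mex{1,1,0} = 2
G(6) = mex{2,1,0} = 3
G(7) = mex{2,2,1,0} = 3
G(8) = mex{3,2,1,0} = 4
G(9) = mex{3,3,2,1,0} = 4
G(10) = mex{4,3,2,1,0} = 5
G(11) = mex{4,4,3,2,1} = 0
G(12) = mex{5,4,3,2,1} = 0
G(13) = mex{0,5,4,3,2} = 1
G(14) = mex{0,0,4,3,2} = 1
G(15) = mex{1,0,5,4,3} = 2
G(16) = mex{1,1,0,4,3} = 2
G(17) = mex{2,1,0,5,4} = 3
G(18) = mex{2,2,1,0,4} = 3
G(19) = mex{3,2,1,0,5} = 4
G(20) = mex{3,3,2,1,0} = 4
G(21) = mex{4,3,2,1,0} = 5
G(22) = mex{4,4,3,2,1} = 0
G(23) = mex{5,4,3,2,1} = 0
G(n+11) = G(n) holds for n = 0,…,8 (a full window of length max(S) = 9), so the sequence is purely periodic with period 11.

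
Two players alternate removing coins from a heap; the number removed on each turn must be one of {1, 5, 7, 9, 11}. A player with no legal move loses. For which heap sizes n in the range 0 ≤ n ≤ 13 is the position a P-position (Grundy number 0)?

G(0) = 0
G(1) = mex{0} = 1
G(2) = mex{1} = 0
G(3) = mex{0} = 1
G(4) = mex{1} = 0
G(5) = mex{0,0} = 1
G(6) = mex{1,1} = 0
G(7) = mex{0,0,0} = 1
G(8) = mex{1,1,1} = 0
G(9) = mex{0,0,0,0} = 1
G(10) = mex{1,1,1,1} = 0
G(11) = mex{0,0,0,0,0} = 1
G(12) = mex{1,1,1,1,1} = 0
G(13) = mex{0,0,0,0,0} = 1
P-positions are exactly the n with G(n) = 0.

0, 2, 4, 6, 8, 10, 12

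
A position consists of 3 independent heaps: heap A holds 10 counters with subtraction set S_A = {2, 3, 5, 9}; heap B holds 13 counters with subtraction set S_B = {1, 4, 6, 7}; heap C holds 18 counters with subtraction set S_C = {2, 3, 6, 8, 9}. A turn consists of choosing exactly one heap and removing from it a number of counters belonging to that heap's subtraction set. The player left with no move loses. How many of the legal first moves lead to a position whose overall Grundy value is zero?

Heap A, S = {2, 3, 5, 9}:
G(0) = 0
G(1) = mex{} = 0
G(2) = mex{0} = 1
G(3) = mex{0,0} = 1
G(4) = mex{1,0} = 2
G(5) = mex{1,1,0} = 2
G(6) = mex{2,1,0} = 3
G(7) = mex{2,2,1} = 0
G(8) = mex{3,2,1} = 0
G(9) = mex{0,3,2,0} = 1
G(10) = mex{0,0,2,0} = 1
G_A(10) = 1.
Heap B, S = {1, 4, 6, 7}:
n :  0  1  2  3  4  5  6  7  8  9 10 11 12 13
G :  0  1  0  1  2  0  1  2  3  2  0  1  2  0
G_B(13) = 0.
Heap C, S = {2, 3, 6, 8, 9}:
G(0) = 0
G(1) = mex{} = 0
G(2) = mex{0} = 1
G(3) = mex{0,0} = 1
G(4) = mex{1,0} = 2
G(5) = mex{1,1} = 0
G(6) = mex{2,1,0} = 3
G(7) = mex{0,2,0} = 1
G(8) = mex{3,0,1,0} = 2
G(9) = mex{1,3,1,0,0} = 2
G(10) = mex{2,1,2,1,0} = 3
G(11) = mex{2,2,0,1,1} = 3
G(12) = mex{3,2,3,2,1} = 0
G(13) = mex{3,3,1,0,2} = 4
G(14) = mex{0,3,2,3,0} = 1
G(15) = mex{4,0,2,1,3} = 5
G(16) = mex{1,4,3,2,1} = 0
G(17) = mex{5,1,3,2,2} = 0
G(18) = mex{0,5,0,3,2} = 1
G_C(18) = 1.
Combined Grundy value = 1 ⊕ 0 ⊕ 1 = 0.
A winning move leaves total XOR = 0, i.e. changes one component's Grundy value g to g ⊕ X where X is the current total.
Heap A: target g' = 1⊕0 = 1, but every legal move changes the Grundy value (mex property), so 0 moves.
Heap B: target g' = 0⊕0 = 0, but every legal move changes the Grundy value (mex property), so 0 moves.
Heap C: target g' = 1⊕0 = 1, but every legal move changes the Grundy value (mex property), so 0 moves.

0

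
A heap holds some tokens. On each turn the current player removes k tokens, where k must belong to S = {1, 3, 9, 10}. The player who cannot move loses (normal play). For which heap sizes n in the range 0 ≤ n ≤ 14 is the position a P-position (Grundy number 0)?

0, 2, 4, 6, 8

G(0) = 0
G(1) = mex{0} = 1
G(2) = mex{1} = 0
G(3) = mex{0,0} = 1
G(4) = mex{1,1} = 0
G(5) = mex{0,0} = 1
G(6) = mex{1,1} = 0
G(7) = mex{0,0} = 1
G(8) = mex{1,1} = 0
G(9) = mex{0,0,0} = 1
G(10) = mex{1,1,1,0} = 2
G(11) = mex{2,0,0,1} = 3
G(12) = mex{3,1,1,0} = 2
G(13) = mex{2,2,0,1} = 3
G(14) = mex{3,3,1,0} = 2
P-positions are exactly the n with G(n) = 0.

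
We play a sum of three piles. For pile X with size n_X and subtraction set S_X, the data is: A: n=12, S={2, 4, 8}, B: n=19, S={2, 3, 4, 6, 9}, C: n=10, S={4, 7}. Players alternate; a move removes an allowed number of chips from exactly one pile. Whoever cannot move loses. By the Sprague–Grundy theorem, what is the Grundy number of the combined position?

1

Pile A, S = {2, 4, 8}:
G(0) = 0
G(1) = mex{} = 0
G(2) = mex{0} = 1
G(3) = mex{0} = 1
G(4) = mex{1,0} = 2
G(5) = mex{1,0} = 2
G(6) = mex{2,1} = 0
G(7) = mex{2,1} = 0
G(8) = mex{0,2,0} = 1
G(9) = mex{0,2,0} = 1
G(10) = mex{1,0,1} = 2
G(11) = mex{1,0,1} = 2
G(12) = mex{2,1,2} = 0
G_A(12) = 0.
Pile B, S = {2, 3, 4, 6, 9}:
G(0) = 0
G(1) = mex{} = 0
G(2) = mex{0} = 1
G(3) = mex{0,0} = 1
G(4) = mex{1,0,0} = 2
G(5) = mex{1,1,0} = 2
G(6) = mex{2,1,1,0} = 3
G(7) = mex{2,2,1,0} = 3
G(8) = mex{3,2,2,1} = 0
G(9) = mex{3,3,2,1,0} = 4
G(10) = mex{0,3,3,2,0} = 1
G(11) = mex{4,0,3,2,1} = 5
G(12) = mex{1,4,0,3,1} = 2
G(13) = mex{5,1,4,3,2} = 0
G(14) = mex{2,5,1,0,2} = 3
G(15) = mex{0,2,5,4,3} = 1
G(16) = mex{3,0,2,1,3} = 4
G(17) = mex{1,3,0,5,0} = 2
G(18) = mex{4,1,3,2,4} = 0
G(19) = mex{2,4,1,0,1} = 3
G_B(19) = 3.
Pile C, S = {4, 7}:
n :  0  1  2  3  4  5  6  7  8  9 10
G :  0  0  0  0  1  1  1  1  2  2  2
G_C(10) = 2.
Combined Grundy value = 0 ⊕ 3 ⊕ 2 = 1.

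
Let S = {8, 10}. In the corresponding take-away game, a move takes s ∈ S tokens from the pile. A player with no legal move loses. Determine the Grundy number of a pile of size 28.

1

G(0) = 0
G(1) = mex{} = 0
G(2) = mex{} = 0
G(3) = mex{} = 0
G(4) = mex{} = 0
G(5) = mex{} = 0
G(6) = mex{} = 0
G(7) = mex{} = 0
G(8) = mex{0} = 1
G(9) = mex{0} = 1
G(10) = mex{0,0} = 1
G(11) = mex{0,0} = 1
G(12) = mex{0,0} = 1
G(13) = mex{0,0} = 1
G(14) = mex{0,0} = 1
G(15) = mex{0,0} = 1
G(16) = mex{1,0} = 2
G(17) = mex{1,0} = 2
G(18) = mex{1,1} = 0
G(19) = mex{1,1} = 0
G(20) = mex{1,1} = 0
G(21) = mex{1,1} = 0
G(22) = mex{1,1} = 0
G(23) = mex{1,1} = 0
G(24) = mex{2,1} = 0
G(25) = mex{2,1} = 0
G(26) = mex{0,2} = 1
G(27) = mex{0,2} = 1
G(28) = mex{0,0} = 1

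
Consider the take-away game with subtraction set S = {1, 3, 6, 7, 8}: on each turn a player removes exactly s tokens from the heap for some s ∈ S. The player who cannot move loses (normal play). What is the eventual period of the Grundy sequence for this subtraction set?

13

G(0) = 0
G(1) = mex{0} = 1
G(2) = mex{1} = 0
G(3) = mex{0,0} = 1
G(4) = mex{1,1} = 0
G(5) = mex{0,0} = 1
G(6) = mex{1,1,0} = 2
G(7) = mex{2,0,1,0} = 3
G(8) = mex{3,1,0,1,0} = 2
G(9) = mex{2,2,1,0,1} = 3
G(10) = mex{3,3,0,1,0} = 2
G(11) = mex{2,2,1,0,1} = 3
G(12) = mex{3,3,2,1,0} = 4
G(13) = mex{4,2,3,2,1} = 0
G(14) = mex{0,3,2,3,2} = 1
G(15) = mex{1,4,3,2,3} = 0
G(16) = mex{0,0,2,3,2} = 1
G(17) = mex{1,1,3,2,3} = 0
G(18) = mex{0,0,4,3,2} = 1
G(19) = mex{1,1,0,4,3} = 2
G(20) = mex{2,0,1,0,4} = 3
G(21) = mex{3,1,0,1,0} = 2
G(22) = mex{2,2,1,0,1} = 3
G(23) = mex{3,3,0,1,0} = 2
G(24) = mex{2,2,1,0,1} = 3
G(25) = mex{3,3,2,1,0} = 4
G(26) = mex{4,2,3,2,1} = 0
G(27) = mex{0,3,2,3,2} = 1
G(n+13) = G(n) holds for n = 0,…,7 (a full window of length max(S) = 8), so the sequence is purely periodic with period 13.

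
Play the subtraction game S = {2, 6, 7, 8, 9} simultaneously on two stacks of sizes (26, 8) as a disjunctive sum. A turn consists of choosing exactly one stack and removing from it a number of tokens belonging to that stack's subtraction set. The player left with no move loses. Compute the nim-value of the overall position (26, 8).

1

All stacks use S = {2, 6, 7, 8, 9}:
G(0) = 0
G(1) = mex{} = 0
G(2) = mex{0} = 1
G(3) = mex{0} = 1
G(4) = mex{1} = 0
G(5) = mex{1} = 0
G(6) = mex{0,0} = 1
G(7) = mex{0,0,0} = 1
G(8) = mex{1,1,0,0} = 2
G(9) = mex{1,1,1,0,0} = 2
G(10) = mex{2,0,1,1,0} = 3
G(11) = mex{2,0,0,1,1} = 3
G(12) = mex{3,1,0,0,1} = 2
G(13) = mex{3,1,1,0,0} = 2
G(14) = mex{2,2,1,1,0} = 3
G(15) = mex{2,2,2,1,1} = 0
G(16) = mex{3,3,2,2,1} = 0
G(17) = mex{0,3,3,2,2} = 1
G(18) = mex{0,2,3,3,2} = 1
G(19) = mex{1,2,2,3,3} = 0
G(20) = mex{1,3,2,2,3} = 0
G(21) = mex{0,0,3,2,2} = 1
G(22) = mex{0,0,0,3,2} = 1
G(23) = mex{1,1,0,0,3} = 2
G(24) = mex{1,1,1,0,0} = 2
G(25) = mex{2,0,1,1,0} = 3
G(26) = mex{2,0,0,1,1} = 3
Stack A: G(26) = 3.
Stack B: G(8) = 2.
Combined Grundy value = 3 ⊕ 2 = 1.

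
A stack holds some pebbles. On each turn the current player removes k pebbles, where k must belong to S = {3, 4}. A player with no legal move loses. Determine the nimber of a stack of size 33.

n :  0  1  2  3  4  5  6  7  8  9 10 11 12 13 14 15 16 17 18 19 20 21 22 23 24 25 26 27 28 29 30 31 32 33
G :  0  0  0  1  1  1  2  0  0  0  1  1  1  2  0  0  0  1  1  1  2  0  0  0  1  1  1  2  0  0  0  1  1  1

1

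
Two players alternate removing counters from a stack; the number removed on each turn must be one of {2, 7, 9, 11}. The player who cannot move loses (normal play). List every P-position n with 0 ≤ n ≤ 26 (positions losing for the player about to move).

G(0) = 0
G(1) = mex{} = 0
G(2) = mex{0} = 1
G(3) = mex{0} = 1
G(4) = mex{1} = 0
G(5) = mex{1} = 0
G(6) = mex{0} = 1
G(7) = mex{0,0} = 1
G(8) = mex{1,0} = 2
G(9) = mex{1,1,0} = 2
G(10) = mex{2,1,0} = 3
G(11) = mex{2,0,1,0} = 3
G(12) = mex{3,0,1,0} = 2
G(13) = mex{3,1,0,1} = 2
G(14) = mex{2,1,0,1} = 3
G(15) = mex{2,2,1,0} = 3
G(16) = mex{3,2,1,0} = 4
G(17) = mex{3,3,2,1} = 0
G(18) = mex{4,3,2,1} = 0
G(19) = mex{0,2,3,2} = 1
G(20) = mex{0,2,3,2} = 1
G(21) = mex{1,3,2,3} = 0
G(22) = mex{1,3,2,3} = 0
G(23) = mex{0,4,3,2} = 1
G(24) = mex{0,0,3,2} = 1
G(25) = mex{1,0,4,3} = 2
G(26) = mex{1,1,0,3} = 2
P-positions are exactly the n with G(n) = 0.

0, 1, 4, 5, 17, 18, 21, 22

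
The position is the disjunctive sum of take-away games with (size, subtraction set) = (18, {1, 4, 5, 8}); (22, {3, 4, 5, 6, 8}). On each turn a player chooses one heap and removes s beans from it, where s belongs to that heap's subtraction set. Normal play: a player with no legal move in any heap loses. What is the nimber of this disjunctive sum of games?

0

Heap A, S = {1, 4, 5, 8}:
G(0) = 0
G(1) = mex{0} = 1
G(2) = mex{1} = 0
G(3) = mex{0} = 1
G(4) = mex{1,0} = 2
G(5) = mex{2,1,0} = 3
G(6) = mex{3,0,1} = 2
G(7) = mex{2,1,0} = 3
G(8) = mex{3,2,1,0} = 4
G(9) = mex{4,3,2,1} = 0
G(10) = mex{0,2,3,0} = 1
G(11) = mex{1,3,2,1} = 0
G(12) = mex{0,4,3,2} = 1
G(13) = mex{1,0,4,3} = 2
G(14) = mex{2,1,0,2} = 3
G(15) = mex{3,0,1,3} = 2
G(16) = mex{2,1,0,4} = 3
G(17) = mex{3,2,1,0} = 4
G(18) = mex{4,3,2,1} = 0
G_A(18) = 0.
Heap B, S = {3, 4, 5, 6, 8}:
n :  0  1  2  3  4  5  6  7  8  9 10 11 12 13 14 15 16 17 18 19 20 21 22
G :  0  0  0  1  1  1  2  2  2  3  3  0  0  0  1  1  1  2  2  2  3  3  0
G_B(22) = 0.
Combined Grundy value = 0 ⊕ 0 = 0.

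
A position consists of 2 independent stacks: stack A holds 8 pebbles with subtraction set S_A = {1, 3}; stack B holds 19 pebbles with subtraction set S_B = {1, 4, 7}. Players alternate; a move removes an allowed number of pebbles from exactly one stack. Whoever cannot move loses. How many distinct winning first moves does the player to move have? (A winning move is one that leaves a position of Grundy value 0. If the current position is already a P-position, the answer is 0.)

Stack A, S = {1, 3}:
n : 0 1 2 3 4 5 6 7 8
G : 0 1 0 1 0 1 0 1 0
G_A(8) = 0.
Stack B, S = {1, 4, 7}:
G(0) = 0
G(1) = mex{0} = 1
G(2) = mex{1} = 0
G(3) = mex{0} = 1
G(4) = mex{1,0} = 2
G(5) = mex{2,1} = 0
G(6) = mex{0,0} = 1
G(7) = mex{1,1,0} = 2
G(8) = mex{2,2,1} = 0
G(9) = mex{0,0,0} = 1
G(10) = mex{1,1,1} = 0
G(11) = mex{0,2,2} = 1
G(12) = mex{1,0,0} = 2
G(13) = mex{2,1,1} = 0
G(14) = mex{0,0,2} = 1
G(15) = mex{1,1,0} = 2
G(16) = mex{2,2,1} = 0
G(17) = mex{0,0,0} = 1
G(18) = mex{1,1,1} = 0
G(19) = mex{0,2,2} = 1
G_B(19) = 1.
Combined Grundy value = 0 ⊕ 1 = 1.
A winning move leaves total XOR = 0, i.e. changes one component's Grundy value g to g ⊕ X where X is the current total.
Stack A: need g' = 0⊕1 = 1. Options: 8−1→G=1, 8−3→G=1. Hits: 2.
Stack B: need g' = 1⊕1 = 0. Options: 19−1→G=0, 19−4→G=2, 19−7→G=2. Hits: 1.

3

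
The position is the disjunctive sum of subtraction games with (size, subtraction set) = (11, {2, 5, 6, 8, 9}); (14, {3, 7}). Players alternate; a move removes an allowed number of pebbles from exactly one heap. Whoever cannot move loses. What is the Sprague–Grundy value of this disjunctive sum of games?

1

Heap A, S = {2, 5, 6, 8, 9}:
n :  0  1  2  3  4  5  6  7  8  9 10 11
G :  0  0  1  1  0  2  1  3  2  2  3  0
G_A(11) = 0.
Heap B, S = {3, 7}:
G(0) = 0
G(1) = mex{} = 0
G(2) = mex{} = 0
G(3) = mex{0} = 1
G(4) = mex{0} = 1
G(5) = mex{0} = 1
G(6) = mex{1} = 0
G(7) = mex{1,0} = 2
G(8) = mex{1,0} = 2
G(9) = mex{0,0} = 1
G(10) = mex{2,1} = 0
G(11) = mex{2,1} = 0
G(12) = mex{1,1} = 0
G(13) = mex{0,0} = 1
G(14) = mex{0,2} = 1
G_B(14) = 1.
Combined Grundy value = 0 ⊕ 1 = 1.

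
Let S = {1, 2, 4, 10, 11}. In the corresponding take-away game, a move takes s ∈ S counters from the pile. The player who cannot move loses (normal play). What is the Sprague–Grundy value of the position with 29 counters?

2

n :  0  1  2  3  4  5  6  7  8  9 10 11 12 13 14 15 16 17 18 19 20 21 22 23 24 25 26 27 28 29
G :  0  1  2  0  1  2  0  1  2  0  1  2  0  1  2  0  1  2  0  1  2  0  1  2  0  1  2  0  1  2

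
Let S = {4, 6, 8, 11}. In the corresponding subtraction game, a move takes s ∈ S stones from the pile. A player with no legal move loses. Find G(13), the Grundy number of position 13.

G(0) = 0
G(1) = mex{} = 0
G(2) = mex{} = 0
G(3) = mex{} = 0
G(4) = mex{0} = 1
G(5) = mex{0} = 1
G(6) = mex{0,0} = 1
G(7) = mex{0,0} = 1
G(8) = mex{1,0,0} = 2
G(9) = mex{1,0,0} = 2
G(10) = mex{1,1,0} = 2
G(11) = mex{1,1,0,0} = 2
G(12) = mex{2,1,1,0} = 3
G(13) = mex{2,1,1,0} = 3

3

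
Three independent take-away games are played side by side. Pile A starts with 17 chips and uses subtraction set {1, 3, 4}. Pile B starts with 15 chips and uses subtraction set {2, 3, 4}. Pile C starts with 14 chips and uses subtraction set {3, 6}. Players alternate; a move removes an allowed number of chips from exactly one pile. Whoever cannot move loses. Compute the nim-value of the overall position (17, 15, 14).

1

Pile A, S = {1, 3, 4}:
n :  0  1  2  3  4  5  6  7  8  9 10 11 12 13 14 15 16 17
G :  0  1  0  1  2  3  2  0  1  0  1  2  3  2  0  1  0  1
G_A(17) = 1.
Pile B, S = {2, 3, 4}:
n :  0  1  2  3  4  5  6  7  8  9 10 11 12 13 14 15
G :  0  0  1  1  2  2  0  0  1  1  2  2  0  0  1  1
G_B(15) = 1.
Pile C, S = {3, 6}:
G(0) = 0
G(1) = mex{} = 0
G(2) = mex{} = 0
G(3) = mex{0} = 1
G(4) = mex{0} = 1
G(5) = mex{0} = 1
G(6) = mex{1,0} = 2
G(7) = mex{1,0} = 2
G(8) = mex{1,0} = 2
G(9) = mex{2,1} = 0
G(10) = mex{2,1} = 0
G(11) = mex{2,1} = 0
G(12) = mex{0,2} = 1
G(13) = mex{0,2} = 1
G(14) = mex{0,2} = 1
G_C(14) = 1.
Combined Grundy value = 1 ⊕ 1 ⊕ 1 = 1.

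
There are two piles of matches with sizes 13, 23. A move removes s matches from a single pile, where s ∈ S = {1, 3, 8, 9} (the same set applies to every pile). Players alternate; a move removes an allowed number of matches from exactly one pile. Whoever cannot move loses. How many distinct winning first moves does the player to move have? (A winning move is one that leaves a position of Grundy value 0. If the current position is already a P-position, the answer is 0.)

All piles use S = {1, 3, 8, 9}:
G(0) = 0
G(1) = mex{0} = 1
G(2) = mex{1} = 0
G(3) = mex{0,0} = 1
G(4) = mex{1,1} = 0
G(5) = mex{0,0} = 1
G(6) = mex{1,1} = 0
G(7) = mex{0,0} = 1
G(8) = mex{1,1,0} = 2
G(9) = mex{2,0,1,0} = 3
G(10) = mex{3,1,0,1} = 2
G(11) = mex{2,2,1,0} = 3
G(12) = mex{3,3,0,1} = 2
G(13) = mex{2,2,1,0} = 3
G(14) = mex{3,3,0,1} = 2
G(15) = mex{2,2,1,0} = 3
G(16) = mex{3,3,2,1} = 0
G(17) = mex{0,2,3,2} = 1
G(18) = mex{1,3,2,3} = 0
G(19) = mex{0,0,3,2} = 1
G(20) = mex{1,1,2,3} = 0
G(21) = mex{0,0,3,2} = 1
G(22) = mex{1,1,2,3} = 0
G(23) = mex{0,0,3,2} = 1
Pile A: G(13) = 3.
Pile B: G(23) = 1.
Combined Grundy value = 3 ⊕ 1 = 2.
A winning move leaves total XOR = 0, i.e. changes one component's Grundy value g to g ⊕ X where X is the current total.
Pile A: need g' = 3⊕2 = 1. Options: 13−1→G=2, 13−3→G=2, 13−8→G=1, 13−9→G=0. Hits: 1.
Pile B: need g' = 1⊕2 = 3. Options: 23−1→G=0, 23−3→G=0, 23−8→G=3, 23−9→G=2. Hits: 1.

2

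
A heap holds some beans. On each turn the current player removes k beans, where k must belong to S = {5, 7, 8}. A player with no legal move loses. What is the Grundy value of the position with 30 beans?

n :  0  1  2  3  4  5  6  7  8  9 10 11 12 13 14 15 16 17 18 19 20 21 22 23 24 25 26 27 28 29 30
G :  0  0  0  0  0  1  1  1  1  1  2  2  2  0  0  0  0  0  1  1  1  1  1  2  2  2  0  0  0  0  0

0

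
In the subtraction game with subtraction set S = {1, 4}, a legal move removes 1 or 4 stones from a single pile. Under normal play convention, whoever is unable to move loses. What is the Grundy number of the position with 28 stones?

1

n :  0  1  2  3  4  5  6  7  8  9 10 11 12 13 14 15 16 17 18 19 20 21 22 23 24 25 26 27 28
G :  0  1  0  1  2  0  1  0  1  2  0  1  0  1  2  0  1  0  1  2  0  1  0  1  2  0  1  0  1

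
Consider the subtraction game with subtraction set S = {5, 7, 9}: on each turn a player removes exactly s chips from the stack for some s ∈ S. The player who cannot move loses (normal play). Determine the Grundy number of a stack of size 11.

2

n :  0  1  2  3  4  5  6  7  8  9 10 11
G :  0  0  0  0  0  1  1  1  1  1  2  2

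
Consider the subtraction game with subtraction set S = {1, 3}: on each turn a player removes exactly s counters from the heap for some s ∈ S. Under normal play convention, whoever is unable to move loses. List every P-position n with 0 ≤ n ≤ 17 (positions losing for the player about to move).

n :  0  1  2  3  4  5  6  7  8  9 10 11 12 13 14 15 16 17
G :  0  1  0  1  0  1  0  1  0  1  0  1  0  1  0  1  0  1
P-positions are exactly the n with G(n) = 0.

0, 2, 4, 6, 8, 10, 12, 14, 16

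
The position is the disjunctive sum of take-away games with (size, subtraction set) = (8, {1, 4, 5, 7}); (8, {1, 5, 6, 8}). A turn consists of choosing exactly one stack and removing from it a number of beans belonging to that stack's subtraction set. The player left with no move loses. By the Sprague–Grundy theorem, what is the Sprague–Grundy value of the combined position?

2

Stack A, S = {1, 4, 5, 7}:
n : 0 1 2 3 4 5 6 7 8
G : 0 1 0 1 2 3 2 3 0
G_A(8) = 0.
Stack B, S = {1, 5, 6, 8}:
G(0) = 0
G(1) = mex{0} = 1
G(2) = mex{1} = 0
G(3) = mex{0} = 1
G(4) = mex{1} = 0
G(5) = mex{0,0} = 1
G(6) = mex{1,1,0} = 2
G(7) = mex{2,0,1} = 3
G(8) = mex{3,1,0,0} = 2
G_B(8) = 2.
Combined Grundy value = 0 ⊕ 2 = 2.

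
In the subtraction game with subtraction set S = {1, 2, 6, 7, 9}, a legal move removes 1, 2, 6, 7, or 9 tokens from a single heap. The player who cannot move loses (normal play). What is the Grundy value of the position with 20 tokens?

G(0) = 0
G(1) = mex{0} = 1
G(2) = mex{1,0} = 2
G(3) = mex{2,1} = 0
G(4) = mex{0,2} = 1
G(5) = mex{1,0} = 2
G(6) = mex{2,1,0} = 3
G(7) = mex{3,2,1,0} = 4
G(8) = mex{4,3,2,1} = 0
G(9) = mex{0,4,0,2,0} = 1
G(10) = mex{1,0,1,0,1} = 2
G(11) = mex{2,1,2,1,2} = 0
G(12) = mex{0,2,3,2,0} = 1
G(13) = mex{1,0,4,3,1} = 2
G(14) = mex{2,1,0,4,2} = 3
G(15) = mex{3,2,1,0,3} = 4
G(16) = mex{4,3,2,1,4} = 0
G(17) = mex{0,4,0,2,0} = 1
G(18) = mex{1,0,1,0,1} = 2
G(19) = mex{2,1,2,1,2} = 0
G(20) = mex{0,2,3,2,0} = 1

1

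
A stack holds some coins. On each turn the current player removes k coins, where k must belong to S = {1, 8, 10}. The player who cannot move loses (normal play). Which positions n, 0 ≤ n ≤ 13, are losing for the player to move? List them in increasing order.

G(0) = 0
G(1) = mex{0} = 1
G(2) = mex{1} = 0
G(3) = mex{0} = 1
G(4) = mex{1} = 0
G(5) = mex{0} = 1
G(6) = mex{1} = 0
G(7) = mex{0} = 1
G(8) = mex{1,0} = 2
G(9) = mex{2,1} = 0
G(10) = mex{0,0,0} = 1
G(11) = mex{1,1,1} = 0
G(12) = mex{0,0,0} = 1
G(13) = mex{1,1,1} = 0
P-positions are exactly the n with G(n) = 0.

0, 2, 4, 6, 9, 11, 13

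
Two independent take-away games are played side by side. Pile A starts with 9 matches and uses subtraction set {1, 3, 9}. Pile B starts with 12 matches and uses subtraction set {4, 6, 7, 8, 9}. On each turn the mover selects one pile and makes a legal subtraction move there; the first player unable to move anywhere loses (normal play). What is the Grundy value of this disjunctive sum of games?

2

Pile A, S = {1, 3, 9}:
n : 0 1 2 3 4 5 6 7 8 9
G : 0 1 0 1 0 1 0 1 0 1
G_A(9) = 1.
Pile B, S = {4, 6, 7, 8, 9}:
G(0) = 0
G(1) = mex{} = 0
G(2) = mex{} = 0
G(3) = mex{} = 0
G(4) = mex{0} = 1
G(5) = mex{0} = 1
G(6) = mex{0,0} = 1
G(7) = mex{0,0,0} = 1
G(8) = mex{1,0,0,0} = 2
G(9) = mex{1,0,0,0,0} = 2
G(10) = mex{1,1,0,0,0} = 2
G(11) = mex{1,1,1,0,0} = 2
G(12) = mex{2,1,1,1,0} = 3
G_B(12) = 3.
Combined Grundy value = 1 ⊕ 3 = 2.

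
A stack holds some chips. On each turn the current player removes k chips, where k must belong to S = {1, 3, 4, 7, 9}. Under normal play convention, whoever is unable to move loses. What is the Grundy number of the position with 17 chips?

n :  0  1  2  3  4  5  6  7  8  9 10 11 12 13 14 15 16 17
G :  0  1  0  1  2  3  2  3  0  1  0  1  2  3  2  3  0  1

1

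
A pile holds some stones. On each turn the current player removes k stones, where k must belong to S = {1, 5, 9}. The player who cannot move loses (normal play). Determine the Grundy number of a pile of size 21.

1

n :  0  1  2  3  4  5  6  7  8  9 10 11 12 13 14 15 16 17 18 19 20 21
G :  0  1  0  1  0  1  0  1  0  1  0  1  0  1  0  1  0  1  0  1  0  1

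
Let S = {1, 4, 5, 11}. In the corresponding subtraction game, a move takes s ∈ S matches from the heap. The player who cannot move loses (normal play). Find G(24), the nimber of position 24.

n :  0  1  2  3  4  5  6  7  8  9 10 11 12 13 14 15 16 17 18 19 20 21 22 23 24
G :  0  1  0  1  2  3  2  3  0  1  0  1  2  3  2  3  0  1  0  1  2  3  2  3  0

0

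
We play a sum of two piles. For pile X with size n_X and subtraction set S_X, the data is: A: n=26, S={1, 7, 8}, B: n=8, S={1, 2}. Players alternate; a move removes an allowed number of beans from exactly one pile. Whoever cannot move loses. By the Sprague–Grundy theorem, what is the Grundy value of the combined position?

Pile A, S = {1, 7, 8}:
n :  0  1  2  3  4  5  6  7  8  9 10 11 12 13 14 15 16 17 18 19 20 21 22 23 24 25 26
G :  0  1  0  1  0  1  0  1  2  3  2  3  2  3  2  0  1  0  1  0  1  0  1  2  3  2  3
G_A(26) = 3.
Pile B, S = {1, 2}:
G(0) = 0
G(1) = mex{0} = 1
G(2) = mex{1,0} = 2
G(3) = mex{2,1} = 0
G(4) = mex{0,2} = 1
G(5) = mex{1,0} = 2
G(6) = mex{2,1} = 0
G(7) = mex{0,2} = 1
G(8) = mex{1,0} = 2
G_B(8) = 2.
Combined Grundy value = 3 ⊕ 2 = 1.

1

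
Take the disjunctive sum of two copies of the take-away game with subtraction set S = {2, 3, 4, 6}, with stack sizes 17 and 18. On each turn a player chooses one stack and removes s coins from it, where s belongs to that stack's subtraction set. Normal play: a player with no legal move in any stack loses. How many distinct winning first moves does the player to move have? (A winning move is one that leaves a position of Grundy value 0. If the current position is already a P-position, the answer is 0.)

2

All stacks use S = {2, 3, 4, 6}:
n :  0  1  2  3  4  5  6  7  8  9 10 11 12 13 14 15 16 17 18
G :  0  0  1  1  2  2  3  3  0  0  1  1  2  2  3  3  0  0  1
Stack A: G(17) = 0.
Stack B: G(18) = 1.
Combined Grundy value = 0 ⊕ 1 = 1.
A winning move leaves total XOR = 0, i.e. changes one component's Grundy value g to g ⊕ X where X is the current total.
Stack A: need g' = 0⊕1 = 1. Options: 17−2→G=3, 17−3→G=3, 17−4→G=2, 17−6→G=1. Hits: 1.
Stack B: need g' = 1⊕1 = 0. Options: 18−2→G=0, 18−3→G=3, 18−4→G=3, 18−6→G=2. Hits: 1.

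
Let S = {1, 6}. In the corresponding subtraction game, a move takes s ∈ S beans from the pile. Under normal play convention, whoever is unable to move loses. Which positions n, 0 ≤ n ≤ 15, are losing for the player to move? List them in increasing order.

n :  0  1  2  3  4  5  6  7  8  9 10 11 12 13 14 15
G :  0  1  0  1  0  1  2  0  1  0  1  0  1  2  0  1
P-positions are exactly the n with G(n) = 0.

0, 2, 4, 7, 9, 11, 14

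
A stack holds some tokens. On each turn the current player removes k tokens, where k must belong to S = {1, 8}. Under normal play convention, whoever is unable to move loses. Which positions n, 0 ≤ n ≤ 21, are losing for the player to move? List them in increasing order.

0, 2, 4, 6, 9, 11, 13, 15, 18, 20

n :  0  1  2  3  4  5  6  7  8  9 10 11 12 13 14 15 16 17 18 19 20 21
G :  0  1  0  1  0  1  0  1  2  0  1  0  1  0  1  0  1  2  0  1  0  1
P-positions are exactly the n with G(n) = 0.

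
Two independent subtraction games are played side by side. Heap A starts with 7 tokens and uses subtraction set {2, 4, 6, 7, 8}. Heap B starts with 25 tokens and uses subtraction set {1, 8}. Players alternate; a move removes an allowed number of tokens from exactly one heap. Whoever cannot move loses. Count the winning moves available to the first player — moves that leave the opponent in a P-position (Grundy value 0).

1

Heap A, S = {2, 4, 6, 7, 8}:
G(0) = 0
G(1) = mex{} = 0
G(2) = mex{0} = 1
G(3) = mex{0} = 1
G(4) = mex{1,0} = 2
G(5) = mex{1,0} = 2
G(6) = mex{2,1,0} = 3
G(7) = mex{2,1,0,0} = 3
G_A(7) = 3.
Heap B, S = {1, 8}:
n :  0  1  2  3  4  5  6  7  8  9 10 11 12 13 14 15 16 17 18 19 20 21 22 23 24 25
G :  0  1  0  1  0  1  0  1  2  0  1  0  1  0  1  0  1  2  0  1  0  1  0  1  0  1
G_B(25) = 1.
Combined Grundy value = 3 ⊕ 1 = 2.
A winning move leaves total XOR = 0, i.e. changes one component's Grundy value g to g ⊕ X where X is the current total.
Heap A: need g' = 3⊕2 = 1. Options: 7−2→G=2, 7−4→G=1, 7−6→G=0, 7−7→G=0. Hits: 1.
Heap B: need g' = 1⊕2 = 3. Options: 25−1→G=0, 25−8→G=2. Hits: 0.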